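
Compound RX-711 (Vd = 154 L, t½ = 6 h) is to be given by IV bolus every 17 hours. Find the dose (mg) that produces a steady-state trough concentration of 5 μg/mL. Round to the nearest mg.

4718 mg

τ/t½ = 17/6 ≈ 2.8333, so f = (1/2)^(17/6) ≈ 0.140308.
Cmin,ss = (D/Vd)·f/(1−f), so D = Cmin,ss·Vd·(1−f)/f.
D = 5 × 154 × (1−f)/f ≈ 5 × 154 × 6.12718 ≈ 4717.93 mg.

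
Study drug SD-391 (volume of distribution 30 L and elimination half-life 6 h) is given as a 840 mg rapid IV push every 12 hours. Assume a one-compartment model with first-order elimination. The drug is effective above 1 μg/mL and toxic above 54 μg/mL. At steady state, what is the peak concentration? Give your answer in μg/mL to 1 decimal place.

37.3 μg/mL

The dosing interval is 2 half-lives, so f = 2^(−2) = 0.25.
Accumulation ratio R = 1/(1 − f) = 1/0.75 = 4/3.
Single-dose peak C₀ = D/Vd = 840/30 = 28 μg/mL.
Steady-state peak Cmax,ss = C₀·R = 28 × 4/3 ≈ 37.333 μg/mL.
Peak 37.3 μg/mL vs MTC 54 μg/mL: below toxic threshold.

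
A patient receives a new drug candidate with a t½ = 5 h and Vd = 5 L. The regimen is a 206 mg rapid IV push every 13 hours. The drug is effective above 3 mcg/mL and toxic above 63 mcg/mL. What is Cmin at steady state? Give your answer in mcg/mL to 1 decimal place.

τ/t½ = 13/5 ≈ 2.6, so fraction remaining f = (1/2)^(13/5) ≈ 0.1649.
At steady state, accumulation factor R = 1/(1 − e^(−kτ)) ≈ 1.1975.
Single-dose peak C₀ = D/Vd = 206/5 ≈ 41.200 mcg/mL.
Cmax,ss = C₀/(1 − f) ≈ 41.200/0.8351 ≈ 49.335 mcg/mL.
One interval later, Cmin,ss = Cmax,ss·e^(−kτ) ≈ 49.335 × 0.1649 ≈ 8.135 mcg/mL.
Trough 8.1 mcg/mL vs MEC 3 mcg/mL: adequate.

8.1 mcg/mL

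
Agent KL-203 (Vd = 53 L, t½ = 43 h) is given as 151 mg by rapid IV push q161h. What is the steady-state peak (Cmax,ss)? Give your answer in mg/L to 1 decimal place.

τ/t½ = 161/43 ≈ 3.7442, so fraction remaining f = (1/2)^(161/43) ≈ 0.0746.
At steady state, accumulation factor R = 1/(1 − e^(−kτ)) ≈ 1.0806.
Single-dose peak C₀ = D/Vd = 151/53 ≈ 2.849 mg/L.
Cmax,ss = C₀/(1 − f) ≈ 2.849/0.9254 ≈ 3.079 mg/L.

3.1 mg/L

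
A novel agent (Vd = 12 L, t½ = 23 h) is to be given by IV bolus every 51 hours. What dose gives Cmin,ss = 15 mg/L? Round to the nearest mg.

657 mg

τ/t½ = 51/23 ≈ 2.2174, so f = (1/2)^(51/23) ≈ 0.215030.
Cmin,ss = (D/Vd)·f/(1−f), so D = Cmin,ss·Vd·(1−f)/f.
D = 15 × 12 × (1−f)/f ≈ 15 × 12 × 3.65051 ≈ 657.09 mg.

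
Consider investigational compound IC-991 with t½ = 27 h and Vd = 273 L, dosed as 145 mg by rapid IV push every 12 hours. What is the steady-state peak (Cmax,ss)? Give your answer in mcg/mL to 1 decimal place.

Over one 12-h interval, 12/27 ≈ 0.44444 half-lives elapse, leaving f ≈ 0.7349 of each dose.
At steady state, accumulation factor R = 1/(1 − e^(−kτ)) ≈ 3.7722.
Single-dose peak C₀ = D/Vd = 145/273 ≈ 0.531 mcg/mL.
Steady-state peak Cmax,ss = C₀·R ≈ 0.531 × 3.7722 ≈ 2.003 mcg/mL.

2.0 mcg/mL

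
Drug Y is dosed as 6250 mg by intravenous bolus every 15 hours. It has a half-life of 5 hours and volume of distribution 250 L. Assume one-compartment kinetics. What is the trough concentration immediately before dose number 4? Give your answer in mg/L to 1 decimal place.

f = (1/2)^(τ/t½) = (1/2)^(15/5) ≈ 0.1250.
C₀ = D/Vd = 6250/250 ≈ 25.000 mg/L.
Before the 4th dose, 3 doses have been given. Superposition: Cmin = C₀·(f + f² + … + f^3).
≈ 25.000 × (0.1250 + 0.0156 + 0.0020) ≈ 25.000 × 0.1426 ≈ 3.565 mg/L.

3.6 mg/L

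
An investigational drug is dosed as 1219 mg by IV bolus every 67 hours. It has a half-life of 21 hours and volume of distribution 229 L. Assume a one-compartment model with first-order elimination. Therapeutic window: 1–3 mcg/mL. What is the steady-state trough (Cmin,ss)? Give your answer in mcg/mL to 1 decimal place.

Over one 67-h interval, 67/21 ≈ 3.1905 half-lives elapse, leaving f ≈ 0.1095 of each dose.
Single-dose peak C₀ = D/Vd = 1219/229 ≈ 5.323 mcg/mL.
Steady-state trough Cmin,ss = C₀·f/(1−f) ≈ 5.323 × 0.1095/0.8905 ≈ 0.655 mcg/mL.
Trough 0.7 mcg/mL vs MEC 1 mcg/mL: subtherapeutic.

0.7 mcg/mL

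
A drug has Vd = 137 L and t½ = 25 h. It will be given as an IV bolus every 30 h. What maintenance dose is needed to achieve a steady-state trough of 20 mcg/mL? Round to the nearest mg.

τ/t½ = 30/25 ≈ 1.2, so f = (1/2)^(30/25) ≈ 0.435275.
Cmin,ss = (D/Vd)·f/(1−f), so D = Cmin,ss·Vd·(1−f)/f.
D = 20 × 137 × (1−f)/f ≈ 20 × 137 × 1.29740 ≈ 3554.88 mg.

3555 mg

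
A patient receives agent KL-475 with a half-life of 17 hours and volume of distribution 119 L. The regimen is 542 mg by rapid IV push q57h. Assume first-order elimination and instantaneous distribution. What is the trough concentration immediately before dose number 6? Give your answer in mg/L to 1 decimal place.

f = (1/2)^(τ/t½) = (1/2)^(57/17) ≈ 0.0979.
C₀ = D/Vd = 542/119 ≈ 4.555 mg/L.
Before the 6th dose, 5 doses have been given. Superposition: Cmin = C₀·(f + f² + … + f^5).
≈ 4.555 × (0.0979 + 0.0096 + 0.0009 + 0.0001 + 0.0000) ≈ 4.555 × 0.1085 ≈ 0.494 mg/L.

0.5 mg/L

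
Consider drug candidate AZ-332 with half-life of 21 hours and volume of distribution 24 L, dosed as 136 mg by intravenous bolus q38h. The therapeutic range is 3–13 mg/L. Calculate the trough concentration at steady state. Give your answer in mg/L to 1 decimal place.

2.3 mg/L

Over one 38-h interval, 38/21 ≈ 1.8095 half-lives elapse, leaving f ≈ 0.2853 of each dose.
Single-dose peak C₀ = D/Vd = 136/24 ≈ 5.667 mg/L.
Steady-state trough Cmin,ss = C₀·f/(1−f) ≈ 5.667 × 0.2853/0.7147 ≈ 2.262 mg/L.
Trough 2.3 mg/L vs MEC 3 mg/L: subtherapeutic.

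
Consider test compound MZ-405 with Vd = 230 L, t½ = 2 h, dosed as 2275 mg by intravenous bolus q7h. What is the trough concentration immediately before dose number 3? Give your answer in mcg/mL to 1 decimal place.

1.0 mcg/mL

f = (1/2)^(τ/t½) = (1/2)^(7/2) ≈ 0.0884.
C₀ = D/Vd = 2275/230 ≈ 9.891 mcg/mL.
Before the 3rd dose, 2 doses have been given. Superposition: Cmin = C₀·(f + f²).
≈ 9.891 × (0.0884 + 0.0078) ≈ 9.891 × 0.0962 ≈ 0.952 mcg/mL.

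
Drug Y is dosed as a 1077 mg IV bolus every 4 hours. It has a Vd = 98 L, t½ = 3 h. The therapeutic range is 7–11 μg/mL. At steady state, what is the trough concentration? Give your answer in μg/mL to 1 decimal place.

k = ln2/t½ = ln2/3 ≈ 0.231049 h⁻¹; fraction remaining f = e^(−kτ) = e^(−0.231049×4) ≈ 0.3969.
Accumulation ratio R = 1/(1 − f) ≈ 1/0.6031 ≈ 1.6581.
Each bolus raises the concentration by D/Vd = 1077/98 ≈ 10.990 μg/mL.
Steady-state peak Cmax,ss = C₀·R ≈ 10.990 × 1.6581 ≈ 18.223 μg/mL.
One interval later, Cmin,ss = Cmax,ss·e^(−kτ) ≈ 18.223 × 0.3969 ≈ 7.233 μg/mL.
Trough 7.2 μg/mL vs MEC 7 μg/mL: adequate.

7.2 μg/mL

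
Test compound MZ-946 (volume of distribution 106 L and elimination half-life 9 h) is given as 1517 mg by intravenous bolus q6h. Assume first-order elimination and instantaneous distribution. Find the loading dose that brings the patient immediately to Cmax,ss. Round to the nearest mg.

f = (1/2)^(6/9) ≈ 0.629961; accumulation ratio R = 1/(1−f) ≈ 2.70242.
Loading dose to hit Cmax,ss on first dose: D_load = D_maint·R ≈ 1517 × 2.70242 ≈ 4099.57 mg.

4100 mg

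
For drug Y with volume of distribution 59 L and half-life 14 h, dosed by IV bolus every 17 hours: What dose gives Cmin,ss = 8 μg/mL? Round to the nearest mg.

τ/t½ = 17/14 ≈ 1.2143, so f = (1/2)^(17/14) ≈ 0.430986.
Cmin,ss = (D/Vd)·f/(1−f), so D = Cmin,ss·Vd·(1−f)/f.
D = 8 × 59 × (1−f)/f ≈ 8 × 59 × 1.32026 ≈ 623.16 mg.

623 mg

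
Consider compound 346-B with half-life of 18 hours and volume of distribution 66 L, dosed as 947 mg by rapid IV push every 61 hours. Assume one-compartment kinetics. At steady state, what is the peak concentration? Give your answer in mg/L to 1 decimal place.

15.9 mg/L

k = ln2/t½ = ln2/18 ≈ 0.038508 h⁻¹; fraction remaining f = e^(−kτ) = e^(−0.038508×61) ≈ 0.0955.
At steady state, accumulation factor R = 1/(1 − e^(−kτ)) ≈ 1.1056.
Each bolus raises the concentration by D/Vd = 947/66 ≈ 14.348 mg/L.
Steady-state peak Cmax,ss = C₀·R ≈ 14.348 × 1.1056 ≈ 15.863 mg/L.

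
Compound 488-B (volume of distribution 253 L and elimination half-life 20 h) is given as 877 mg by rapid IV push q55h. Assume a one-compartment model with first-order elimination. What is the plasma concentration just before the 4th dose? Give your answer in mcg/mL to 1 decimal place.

f = (1/2)^(τ/t½) = (1/2)^(55/20) ≈ 0.1487.
C₀ = D/Vd = 877/253 ≈ 3.466 mcg/mL.
Before the 4th dose, 3 doses have been given. Superposition: Cmin = C₀·(f + f² + … + f^3).
≈ 3.466 × (0.1487 + 0.0221 + 0.0033) ≈ 3.466 × 0.1741 ≈ 0.603 mcg/mL.

0.6 mcg/mL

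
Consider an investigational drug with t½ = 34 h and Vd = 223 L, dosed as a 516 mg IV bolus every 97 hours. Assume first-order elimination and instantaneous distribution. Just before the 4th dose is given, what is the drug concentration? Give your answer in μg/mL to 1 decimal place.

f = (1/2)^(τ/t½) = (1/2)^(97/34) ≈ 0.1384.
C₀ = D/Vd = 516/223 ≈ 2.314 μg/mL.
Before the 4th dose, 3 doses have been given. Superposition: Cmin = C₀·(f + f² + … + f^3).
≈ 2.314 × (0.1384 + 0.0192 + 0.0027) ≈ 2.314 × 0.1603 ≈ 0.371 μg/mL.

0.4 μg/mL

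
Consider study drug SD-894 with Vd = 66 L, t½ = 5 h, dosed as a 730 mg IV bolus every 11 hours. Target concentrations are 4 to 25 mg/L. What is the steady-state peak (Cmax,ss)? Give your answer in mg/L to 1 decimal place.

k = ln2/t½ = ln2/5 ≈ 0.138629 h⁻¹; fraction remaining f = e^(−kτ) = e^(−0.138629×11) ≈ 0.2176.
At steady state, accumulation factor R = 1/(1 − e^(−kτ)) ≈ 1.2781.
Each bolus raises the concentration by D/Vd = 730/66 ≈ 11.061 mg/L.
Steady-state peak Cmax,ss = C₀·R ≈ 11.061 × 1.2781 ≈ 14.137 mg/L.
Peak 14.1 mg/L vs MTC 25 mg/L: below toxic threshold.

14.1 mg/L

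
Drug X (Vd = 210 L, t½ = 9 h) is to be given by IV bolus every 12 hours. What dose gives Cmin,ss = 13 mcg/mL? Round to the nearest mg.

τ/t½ = 12/9 ≈ 1.3333, so f = (1/2)^(12/9) ≈ 0.396850.
Cmin,ss = (D/Vd)·f/(1−f), so D = Cmin,ss·Vd·(1−f)/f.
D = 13 × 210 × (1−f)/f ≈ 13 × 210 × 1.51984 ≈ 4149.16 mg.

4149 mg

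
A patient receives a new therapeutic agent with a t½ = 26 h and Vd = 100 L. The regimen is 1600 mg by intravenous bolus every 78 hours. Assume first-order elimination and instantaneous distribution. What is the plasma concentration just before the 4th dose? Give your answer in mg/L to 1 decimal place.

f = (1/2)^(τ/t½) = (1/2)^(78/26) ≈ 0.1250.
C₀ = D/Vd = 1600/100 ≈ 16.000 mg/L.
Before the 4th dose, 3 doses have been given. Superposition: Cmin = C₀·(f + f² + … + f^3).
≈ 16.000 × (0.1250 + 0.0156 + 0.0020) ≈ 16.000 × 0.1426 ≈ 2.282 mg/L.

2.3 mg/L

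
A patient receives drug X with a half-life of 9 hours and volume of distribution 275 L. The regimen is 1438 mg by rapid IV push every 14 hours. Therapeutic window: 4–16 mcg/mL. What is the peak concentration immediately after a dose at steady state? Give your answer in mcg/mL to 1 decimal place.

7.9 mcg/mL

Over one 14-h interval, 14/9 ≈ 1.5556 half-lives elapse, leaving f ≈ 0.3402 of each dose.
At steady state, accumulation factor R = 1/(1 − e^(−kτ)) ≈ 1.5156.
Single-dose peak C₀ = D/Vd = 1438/275 ≈ 5.229 mcg/mL.
Steady-state peak Cmax,ss = C₀·R ≈ 5.229 × 1.5156 ≈ 7.925 mcg/mL.
Peak 7.9 mcg/mL vs MTC 16 mcg/mL: below toxic threshold.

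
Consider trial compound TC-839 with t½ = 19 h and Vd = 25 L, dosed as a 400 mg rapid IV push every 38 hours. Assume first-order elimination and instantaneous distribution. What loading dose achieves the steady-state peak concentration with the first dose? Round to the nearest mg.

533 mg

f = (1/2)^(38/19) ≈ 0.250000; accumulation ratio R = 1/(1−f) ≈ 1.33333.
Loading dose to hit Cmax,ss on first dose: D_load = D_maint·R ≈ 400 × 1.33333 ≈ 533.33 mg.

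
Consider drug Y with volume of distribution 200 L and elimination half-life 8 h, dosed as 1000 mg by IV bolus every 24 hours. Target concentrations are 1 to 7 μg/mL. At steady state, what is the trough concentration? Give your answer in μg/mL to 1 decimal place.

The dosing interval is 3 half-lives, so f = 2^(−3) = 0.125.
Accumulation ratio R = 1/(1 − f) = 1/0.875 = 8/7.
Single-dose peak C₀ = D/Vd = 1000/200 = 5 μg/mL.
Steady-state peak Cmax,ss = C₀·R = 5 × 8/7 ≈ 5.714 μg/mL.
Steady-state trough Cmin,ss = Cmax,ss·f ≈ 5.714 × 0.125 ≈ 0.714 μg/mL.
Trough 0.7 μg/mL vs MEC 1 μg/mL: subtherapeutic.

0.7 μg/mL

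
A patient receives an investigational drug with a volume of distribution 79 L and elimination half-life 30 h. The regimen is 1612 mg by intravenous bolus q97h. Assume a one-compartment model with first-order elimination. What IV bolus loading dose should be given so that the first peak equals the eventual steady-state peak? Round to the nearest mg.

f = (1/2)^(97/30) ≈ 0.106333; accumulation ratio R = 1/(1−f) ≈ 1.11899.
Loading dose to hit Cmax,ss on first dose: D_load = D_maint·R ≈ 1612 × 1.11899 ≈ 1803.81 mg.

1804 mg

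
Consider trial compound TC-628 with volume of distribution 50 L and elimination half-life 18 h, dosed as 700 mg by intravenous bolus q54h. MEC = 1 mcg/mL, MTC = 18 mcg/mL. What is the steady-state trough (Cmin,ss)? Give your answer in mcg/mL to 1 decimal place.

2.0 mcg/mL

The dosing interval is 3 half-lives, so f = 2^(−3) = 0.125.
At steady state, R = 1/(1 − 0.125) = 8/7.
Single-dose peak C₀ = D/Vd = 700/50 = 14 mcg/mL.
Steady-state peak Cmax,ss = C₀·R = 14 × 8/7 ≈ 16.000 mcg/mL.
Steady-state trough Cmin,ss = Cmax,ss·f ≈ 16.000 × 0.125 ≈ 2.000 mcg/mL.
Trough 2.0 mcg/mL vs MEC 1 mcg/mL: adequate.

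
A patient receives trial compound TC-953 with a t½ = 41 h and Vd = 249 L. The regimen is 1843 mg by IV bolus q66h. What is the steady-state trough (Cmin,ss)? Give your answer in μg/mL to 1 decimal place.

Over one 66-h interval, 66/41 ≈ 1.6098 half-lives elapse, leaving f ≈ 0.3277 of each dose.
Accumulation ratio R = 1/(1 − f) ≈ 1/0.6723 ≈ 1.4874.
Each bolus raises the concentration by D/Vd = 1843/249 ≈ 7.402 μg/mL.
Cmax,ss = C₀/(1 − f) ≈ 7.402/0.6723 ≈ 11.010 μg/mL.
Steady-state trough Cmin,ss = Cmax,ss·f ≈ 11.010 × 0.3277 ≈ 3.608 μg/mL.

3.6 μg/mL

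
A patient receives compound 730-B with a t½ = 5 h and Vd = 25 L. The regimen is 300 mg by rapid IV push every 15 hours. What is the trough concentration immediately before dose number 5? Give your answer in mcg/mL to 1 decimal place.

1.7 mcg/mL

f = (1/2)^(τ/t½) = (1/2)^(15/5) ≈ 0.1250.
C₀ = D/Vd = 300/25 ≈ 12.000 mcg/mL.
Before the 5th dose, 4 doses have been given. Superposition: Cmin = C₀·(f + f² + … + f^4).
≈ 12.000 × (0.1250 + 0.0156 + 0.0020 + 0.0002) ≈ 12.000 × 0.1428 ≈ 1.714 mcg/mL.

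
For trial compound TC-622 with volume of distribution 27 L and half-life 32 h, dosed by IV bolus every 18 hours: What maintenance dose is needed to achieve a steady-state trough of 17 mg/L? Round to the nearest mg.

τ/t½ = 18/32 ≈ 0.5625, so f = (1/2)^(18/32) ≈ 0.677128.
Cmin,ss = (D/Vd)·f/(1−f), so D = Cmin,ss·Vd·(1−f)/f.
D = 17 × 27 × (1−f)/f ≈ 17 × 27 × 0.47683 ≈ 218.86 mg.

219 mg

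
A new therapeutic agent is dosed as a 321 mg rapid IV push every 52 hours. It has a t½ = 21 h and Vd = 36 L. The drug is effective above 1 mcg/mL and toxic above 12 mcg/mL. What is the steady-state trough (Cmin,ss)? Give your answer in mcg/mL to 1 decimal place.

2.0 mcg/mL

k = ln2/t½ = ln2/21 ≈ 0.033007 h⁻¹; fraction remaining f = e^(−kτ) = e^(−0.033007×52) ≈ 0.1797.
At steady state, accumulation factor R = 1/(1 − e^(−kτ)) ≈ 1.2191.
Each bolus raises the concentration by D/Vd = 321/36 ≈ 8.917 mcg/mL.
Cmax,ss = C₀/(1 − f) ≈ 8.917/0.8203 ≈ 10.870 mcg/mL.
Steady-state trough Cmin,ss = Cmax,ss·f ≈ 10.870 × 0.1797 ≈ 1.953 mcg/mL.
Trough 2.0 mcg/mL vs MEC 1 mcg/mL: adequate.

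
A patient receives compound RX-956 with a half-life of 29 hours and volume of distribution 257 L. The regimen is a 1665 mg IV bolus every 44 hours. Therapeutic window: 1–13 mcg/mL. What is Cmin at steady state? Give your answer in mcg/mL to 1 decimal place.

3.5 mcg/mL

Over one 44-h interval, 44/29 ≈ 1.5172 half-lives elapse, leaving f ≈ 0.3494 of each dose.
Single-dose peak C₀ = D/Vd = 1665/257 ≈ 6.479 mcg/mL.
Steady-state trough Cmin,ss = C₀·f/(1−f) ≈ 6.479 × 0.3494/0.6506 ≈ 3.479 mcg/mL.
Trough 3.5 mcg/mL vs MEC 1 mcg/mL: adequate.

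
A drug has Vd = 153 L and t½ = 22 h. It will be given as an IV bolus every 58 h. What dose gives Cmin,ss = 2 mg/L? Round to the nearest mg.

τ/t½ = 58/22 ≈ 2.6364, so f = (1/2)^(58/22) ≈ 0.160833.
Cmin,ss = (D/Vd)·f/(1−f), so D = Cmin,ss·Vd·(1−f)/f.
D = 2 × 153 × (1−f)/f ≈ 2 × 153 × 5.21763 ≈ 1596.59 mg.

1597 mg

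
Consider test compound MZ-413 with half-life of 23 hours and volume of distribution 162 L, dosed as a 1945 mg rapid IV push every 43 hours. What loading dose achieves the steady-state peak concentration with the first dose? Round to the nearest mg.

f = (1/2)^(43/23) ≈ 0.273656; accumulation ratio R = 1/(1−f) ≈ 1.37676.
Loading dose to hit Cmax,ss on first dose: D_load = D_maint·R ≈ 1945 × 1.37676 ≈ 2677.80 mg.

2678 mg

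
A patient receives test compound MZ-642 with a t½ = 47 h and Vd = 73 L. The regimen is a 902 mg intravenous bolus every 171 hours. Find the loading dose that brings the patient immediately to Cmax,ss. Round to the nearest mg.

981 mg

f = (1/2)^(171/47) ≈ 0.080309; accumulation ratio R = 1/(1−f) ≈ 1.08732.
Loading dose to hit Cmax,ss on first dose: D_load = D_maint·R ≈ 902 × 1.08732 ≈ 980.76 mg.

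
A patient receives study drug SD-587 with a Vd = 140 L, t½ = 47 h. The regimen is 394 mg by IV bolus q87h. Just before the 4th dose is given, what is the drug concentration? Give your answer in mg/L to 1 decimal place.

f = (1/2)^(τ/t½) = (1/2)^(87/47) ≈ 0.2772.
C₀ = D/Vd = 394/140 ≈ 2.814 mg/L.
Before the 4th dose, 3 doses have been given. Superposition: Cmin = C₀·(f + f² + … + f^3).
≈ 2.814 × (0.2772 + 0.0768 + 0.0213) ≈ 2.814 × 0.3753 ≈ 1.056 mg/L.

1.1 mg/L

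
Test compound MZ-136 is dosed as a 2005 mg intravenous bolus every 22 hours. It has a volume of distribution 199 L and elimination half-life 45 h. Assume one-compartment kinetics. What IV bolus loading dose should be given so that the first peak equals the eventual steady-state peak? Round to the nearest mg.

f = (1/2)^(22/45) ≈ 0.712574; accumulation ratio R = 1/(1−f) ≈ 3.47916.
Loading dose to hit Cmax,ss on first dose: D_load = D_maint·R ≈ 2005 × 3.47916 ≈ 6975.72 mg.

6976 mg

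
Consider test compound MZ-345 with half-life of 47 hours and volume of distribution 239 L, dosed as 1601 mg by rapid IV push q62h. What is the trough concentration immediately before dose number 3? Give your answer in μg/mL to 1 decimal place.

f = (1/2)^(τ/t½) = (1/2)^(62/47) ≈ 0.4008.
C₀ = D/Vd = 1601/239 ≈ 6.699 μg/mL.
Before the 3rd dose, 2 doses have been given. Superposition: Cmin = C₀·(f + f²).
≈ 6.699 × (0.4008 + 0.1606) ≈ 6.699 × 0.5614 ≈ 3.761 μg/mL.

3.8 μg/mL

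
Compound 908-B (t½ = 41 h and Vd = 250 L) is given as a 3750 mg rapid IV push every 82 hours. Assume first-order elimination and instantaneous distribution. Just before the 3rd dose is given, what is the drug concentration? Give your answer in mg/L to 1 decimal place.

4.7 mg/L

f = (1/2)^(τ/t½) = (1/2)^(82/41) ≈ 0.2500.
C₀ = D/Vd = 3750/250 ≈ 15.000 mg/L.
Before the 3rd dose, 2 doses have been given. Superposition: Cmin = C₀·(f + f²).
≈ 15.000 × (0.2500 + 0.0625) ≈ 15.000 × 0.3125 ≈ 4.688 mg/L.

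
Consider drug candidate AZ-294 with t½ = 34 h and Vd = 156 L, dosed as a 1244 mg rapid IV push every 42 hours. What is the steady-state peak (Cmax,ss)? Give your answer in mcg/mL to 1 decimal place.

13.9 mcg/mL

k = ln2/t½ = ln2/34 ≈ 0.020387 h⁻¹; fraction remaining f = e^(−kτ) = e^(−0.020387×42) ≈ 0.4248.
At steady state, accumulation factor R = 1/(1 − e^(−kτ)) ≈ 1.7385.
Each bolus raises the concentration by D/Vd = 1244/156 ≈ 7.974 mcg/mL.
Steady-state peak Cmax,ss = C₀·R ≈ 7.974 × 1.7385 ≈ 13.863 mcg/mL.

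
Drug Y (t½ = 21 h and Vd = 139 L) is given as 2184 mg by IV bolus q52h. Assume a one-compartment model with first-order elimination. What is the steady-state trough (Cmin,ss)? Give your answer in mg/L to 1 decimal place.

k = ln2/t½ = ln2/21 ≈ 0.033007 h⁻¹; fraction remaining f = e^(−kτ) = e^(−0.033007×52) ≈ 0.1797.
Each bolus raises the concentration by D/Vd = 2184/139 ≈ 15.712 mg/L.
Steady-state trough Cmin,ss = C₀·f/(1−f) ≈ 15.712 × 0.1797/0.8203 ≈ 3.442 mg/L.

3.4 mg/L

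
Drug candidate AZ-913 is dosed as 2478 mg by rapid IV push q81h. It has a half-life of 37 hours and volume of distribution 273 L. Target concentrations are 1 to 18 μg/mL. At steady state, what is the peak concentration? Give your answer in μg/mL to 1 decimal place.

11.6 μg/mL

τ/t½ = 81/37 ≈ 2.1892, so fraction remaining f = (1/2)^(81/37) ≈ 0.2193.
At steady state, accumulation factor R = 1/(1 − e^(−kτ)) ≈ 1.2809.
Each bolus raises the concentration by D/Vd = 2478/273 ≈ 9.077 μg/mL.
Cmax,ss = C₀/(1 − f) ≈ 9.077/0.7807 ≈ 11.627 μg/mL.
Peak 11.6 μg/mL vs MTC 18 μg/mL: below toxic threshold.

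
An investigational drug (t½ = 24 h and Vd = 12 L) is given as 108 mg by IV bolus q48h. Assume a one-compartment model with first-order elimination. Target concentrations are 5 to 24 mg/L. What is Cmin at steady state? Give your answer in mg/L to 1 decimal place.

τ = 48 h = 2 half-lives, so f = (1/2)^2 = 0.25.
Accumulation ratio R = 1/(1 − f) = 1/0.75 = 4/3.
Single-dose peak C₀ = D/Vd = 108/12 = 9 mg/L.
Steady-state peak Cmax,ss = C₀·R = 9 × 4/3 ≈ 12.000 mg/L.
Steady-state trough Cmin,ss = Cmax,ss·f ≈ 12.000 × 0.25 ≈ 3.000 mg/L.
Trough 3.0 mg/L vs MEC 5 mg/L: subtherapeutic.

3.0 mg/L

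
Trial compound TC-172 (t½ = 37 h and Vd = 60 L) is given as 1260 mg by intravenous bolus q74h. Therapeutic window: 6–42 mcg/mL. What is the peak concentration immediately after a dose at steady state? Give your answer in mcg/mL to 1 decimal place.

τ = 74 h = 2 half-lives, so f = (1/2)^2 = 0.25.
At steady state, R = 1/(1 − 0.25) = 4/3.
Single-dose peak C₀ = D/Vd = 1260/60 = 21 mcg/mL.
Steady-state peak Cmax,ss = C₀·R = 21 × 4/3 ≈ 28.000 mcg/mL.
Peak 28.0 mcg/mL vs MTC 42 mcg/mL: below toxic threshold.

28.0 mcg/mL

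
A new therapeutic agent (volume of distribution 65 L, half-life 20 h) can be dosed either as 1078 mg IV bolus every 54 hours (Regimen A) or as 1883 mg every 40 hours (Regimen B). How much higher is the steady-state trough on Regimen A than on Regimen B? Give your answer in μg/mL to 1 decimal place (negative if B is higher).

Regimen A: f = (1/2)^(54/20) ≈ 0.1539; Cmin,ss = (1078/65)·f/(1−f) ≈ 3.017 μg/mL.
Regimen B: f = (1/2)^(40/20) ≈ 0.2500; Cmin,ss = (1883/65)·f/(1−f) ≈ 9.656 μg/mL.
Difference ≈ 3.017 − 9.656 ≈ -6.639 μg/mL.

-6.6 μg/mL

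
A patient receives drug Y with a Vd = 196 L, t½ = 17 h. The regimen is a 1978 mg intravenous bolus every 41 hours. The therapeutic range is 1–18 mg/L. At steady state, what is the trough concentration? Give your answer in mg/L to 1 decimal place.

Over one 41-h interval, 41/17 ≈ 2.4118 half-lives elapse, leaving f ≈ 0.1879 of each dose.
Accumulation ratio R = 1/(1 − f) ≈ 1/0.8121 ≈ 1.2314.
Single-dose peak C₀ = D/Vd = 1978/196 ≈ 10.092 mg/L.
Cmax,ss = C₀/(1 − f) ≈ 10.092/0.8121 ≈ 12.427 mg/L.
One interval later, Cmin,ss = Cmax,ss·e^(−kτ) ≈ 12.427 × 0.1879 ≈ 2.335 mg/L.
Trough 2.3 mg/L vs MEC 1 mg/L: adequate.

2.3 mg/L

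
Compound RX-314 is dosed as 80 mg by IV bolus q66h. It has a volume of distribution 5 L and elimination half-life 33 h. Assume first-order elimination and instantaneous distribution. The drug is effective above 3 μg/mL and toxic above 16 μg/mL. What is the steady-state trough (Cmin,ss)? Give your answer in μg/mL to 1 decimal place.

τ = 66 h = 2 half-lives, so f = (1/2)^2 = 0.25.
At steady state, R = 1/(1 − 0.25) = 4/3.
Single-dose peak C₀ = D/Vd = 80/5 = 16 μg/mL.
Steady-state peak Cmax,ss = C₀·R = 16 × 4/3 ≈ 21.333 μg/mL.
Steady-state trough Cmin,ss = Cmax,ss·f ≈ 21.333 × 0.25 ≈ 5.333 μg/mL.
Trough 5.3 μg/mL vs MEC 3 μg/mL: adequate.

5.3 μg/mL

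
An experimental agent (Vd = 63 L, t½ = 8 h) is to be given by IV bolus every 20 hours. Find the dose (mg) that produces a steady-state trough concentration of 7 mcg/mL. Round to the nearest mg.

τ/t½ = 20/8 ≈ 2.5, so f = (1/2)^(20/8) ≈ 0.176777.
Cmin,ss = (D/Vd)·f/(1−f), so D = Cmin,ss·Vd·(1−f)/f.
D = 7 × 63 × (1−f)/f ≈ 7 × 63 × 4.65684 ≈ 2053.67 mg.

2054 mg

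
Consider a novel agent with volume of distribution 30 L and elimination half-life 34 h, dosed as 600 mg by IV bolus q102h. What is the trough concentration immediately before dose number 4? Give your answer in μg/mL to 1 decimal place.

2.9 μg/mL

f = (1/2)^(τ/t½) = (1/2)^(102/34) ≈ 0.1250.
C₀ = D/Vd = 600/30 ≈ 20.000 μg/mL.
Before the 4th dose, 3 doses have been given. Superposition: Cmin = C₀·(f + f² + … + f^3).
≈ 20.000 × (0.1250 + 0.0156 + 0.0020) ≈ 20.000 × 0.1426 ≈ 2.852 μg/mL.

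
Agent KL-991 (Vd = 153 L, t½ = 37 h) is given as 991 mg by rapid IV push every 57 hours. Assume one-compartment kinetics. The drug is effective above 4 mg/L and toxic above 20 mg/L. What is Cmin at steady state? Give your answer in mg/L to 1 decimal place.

k = ln2/t½ = ln2/37 ≈ 0.018734 h⁻¹; fraction remaining f = e^(−kτ) = e^(−0.018734×57) ≈ 0.3438.
Each bolus raises the concentration by D/Vd = 991/153 ≈ 6.477 mg/L.
Steady-state trough Cmin,ss = C₀·f/(1−f) ≈ 6.477 × 0.3438/0.6562 ≈ 3.393 mg/L.
Trough 3.4 mg/L vs MEC 4 mg/L: subtherapeutic.

3.4 mg/L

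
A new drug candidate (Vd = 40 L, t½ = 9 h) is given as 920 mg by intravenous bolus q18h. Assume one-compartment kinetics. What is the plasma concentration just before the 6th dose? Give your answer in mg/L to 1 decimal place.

7.7 mg/L

f = (1/2)^(τ/t½) = (1/2)^(18/9) ≈ 0.2500.
C₀ = D/Vd = 920/40 ≈ 23.000 mg/L.
Before the 6th dose, 5 doses have been given. Superposition: Cmin = C₀·(f + f² + … + f^5).
≈ 23.000 × (0.2500 + 0.0625 + 0.0156 + 0.0039 + 0.0010) ≈ 23.000 × 0.3330 ≈ 7.659 mg/L.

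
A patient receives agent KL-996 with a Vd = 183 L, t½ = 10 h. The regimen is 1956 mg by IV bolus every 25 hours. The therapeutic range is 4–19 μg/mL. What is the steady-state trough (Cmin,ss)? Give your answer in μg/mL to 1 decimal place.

τ/t½ = 25/10 ≈ 2.5, so fraction remaining f = (1/2)^(25/10) ≈ 0.1768.
Accumulation ratio R = 1/(1 − f) ≈ 1/0.8232 ≈ 1.2148.
Single-dose peak C₀ = D/Vd = 1956/183 ≈ 10.689 μg/mL.
Cmax,ss = C₀/(1 − f) ≈ 10.689/0.8232 ≈ 12.985 μg/mL.
One interval later, Cmin,ss = Cmax,ss·e^(−kτ) ≈ 12.985 × 0.1768 ≈ 2.296 μg/mL.
Trough 2.3 μg/mL vs MEC 4 μg/mL: subtherapeutic.

2.3 μg/mL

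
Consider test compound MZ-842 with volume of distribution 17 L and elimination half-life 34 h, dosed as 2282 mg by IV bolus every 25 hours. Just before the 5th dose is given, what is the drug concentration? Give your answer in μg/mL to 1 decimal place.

175.6 μg/mL

f = (1/2)^(τ/t½) = (1/2)^(25/34) ≈ 0.6007.
C₀ = D/Vd = 2282/17 ≈ 134.235 μg/mL.
Before the 5th dose, 4 doses have been given. Superposition: Cmin = C₀·(f + f² + … + f^4).
≈ 134.235 × (0.6007 + 0.3608 + 0.2168 + 0.1302) ≈ 134.235 × 1.3085 ≈ 175.646 μg/mL.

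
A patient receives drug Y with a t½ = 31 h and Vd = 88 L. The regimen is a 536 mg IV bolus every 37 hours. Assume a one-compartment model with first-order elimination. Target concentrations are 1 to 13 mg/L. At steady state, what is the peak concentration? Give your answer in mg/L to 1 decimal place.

10.8 mg/L

τ/t½ = 37/31 ≈ 1.1935, so fraction remaining f = (1/2)^(37/31) ≈ 0.4372.
Accumulation ratio R = 1/(1 − f) ≈ 1/0.5628 ≈ 1.7768.
Each bolus raises the concentration by D/Vd = 536/88 ≈ 6.091 mg/L.
Cmax,ss = C₀/(1 − f) ≈ 6.091/0.5628 ≈ 10.823 mg/L.
Peak 10.8 mg/L vs MTC 13 mg/L: below toxic threshold.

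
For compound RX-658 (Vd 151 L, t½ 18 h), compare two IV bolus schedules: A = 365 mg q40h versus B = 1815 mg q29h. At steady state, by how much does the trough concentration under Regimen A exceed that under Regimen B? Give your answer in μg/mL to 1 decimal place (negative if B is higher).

Regimen A: f = (1/2)^(40/18) ≈ 0.2143; Cmin,ss = (365/151)·f/(1−f) ≈ 0.659 μg/mL.
Regimen B: f = (1/2)^(29/18) ≈ 0.3273; Cmin,ss = (1815/151)·f/(1−f) ≈ 5.848 μg/mL.
Difference ≈ 0.659 − 5.848 ≈ -5.189 μg/mL.

-5.2 μg/mL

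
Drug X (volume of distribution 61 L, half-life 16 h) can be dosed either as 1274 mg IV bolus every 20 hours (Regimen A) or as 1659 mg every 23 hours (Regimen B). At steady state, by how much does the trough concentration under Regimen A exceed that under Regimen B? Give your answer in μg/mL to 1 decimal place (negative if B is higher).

-0.8 μg/mL

Regimen A: f = (1/2)^(20/16) ≈ 0.4204; Cmin,ss = (1274/61)·f/(1−f) ≈ 15.149 μg/mL.
Regimen B: f = (1/2)^(23/16) ≈ 0.3692; Cmin,ss = (1659/61)·f/(1−f) ≈ 15.918 μg/mL.
Difference ≈ 15.149 − 15.918 ≈ -0.769 μg/mL.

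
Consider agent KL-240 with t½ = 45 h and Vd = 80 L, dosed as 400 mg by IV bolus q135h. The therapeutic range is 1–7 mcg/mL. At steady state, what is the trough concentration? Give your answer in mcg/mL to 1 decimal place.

The dosing interval is 3 half-lives, so f = 2^(−3) = 0.125.
At steady state, R = 1/(1 − 0.125) = 8/7.
Single-dose peak C₀ = D/Vd = 400/80 = 5 mcg/mL.
Steady-state peak Cmax,ss = C₀·R = 5 × 8/7 ≈ 5.714 mcg/mL.
Steady-state trough Cmin,ss = Cmax,ss·f ≈ 5.714 × 0.125 ≈ 0.714 mcg/mL.
Trough 0.7 mcg/mL vs MEC 1 mcg/mL: subtherapeutic.

0.7 mcg/mL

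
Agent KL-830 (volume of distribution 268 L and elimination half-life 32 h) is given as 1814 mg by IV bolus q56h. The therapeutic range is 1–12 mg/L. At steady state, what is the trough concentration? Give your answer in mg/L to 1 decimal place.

2.9 mg/L

τ/t½ = 56/32 ≈ 1.75, so fraction remaining f = (1/2)^(56/32) ≈ 0.2973.
Each bolus raises the concentration by D/Vd = 1814/268 ≈ 6.769 mg/L.
Steady-state trough Cmin,ss = C₀·f/(1−f) ≈ 6.769 × 0.2973/0.7027 ≈ 2.864 mg/L.
Trough 2.9 mg/L vs MEC 1 mg/L: adequate.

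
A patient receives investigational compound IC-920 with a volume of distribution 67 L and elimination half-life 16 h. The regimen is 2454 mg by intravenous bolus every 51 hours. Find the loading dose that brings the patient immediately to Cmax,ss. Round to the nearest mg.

f = (1/2)^(51/16) ≈ 0.109766; accumulation ratio R = 1/(1−f) ≈ 1.12330.
Loading dose to hit Cmax,ss on first dose: D_load = D_maint·R ≈ 2454 × 1.12330 ≈ 2756.58 mg.

2757 mg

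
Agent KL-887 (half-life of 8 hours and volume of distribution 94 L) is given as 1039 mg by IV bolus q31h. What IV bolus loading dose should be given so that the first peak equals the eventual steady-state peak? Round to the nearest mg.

1115 mg

f = (1/2)^(31/8) ≈ 0.068157; accumulation ratio R = 1/(1−f) ≈ 1.07314.
Loading dose to hit Cmax,ss on first dose: D_load = D_maint·R ≈ 1039 × 1.07314 ≈ 1114.99 mg.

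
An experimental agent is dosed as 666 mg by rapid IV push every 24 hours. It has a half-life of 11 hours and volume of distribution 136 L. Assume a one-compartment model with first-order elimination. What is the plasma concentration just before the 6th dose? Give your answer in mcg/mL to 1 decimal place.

1.4 mcg/mL

f = (1/2)^(τ/t½) = (1/2)^(24/11) ≈ 0.2204.
C₀ = D/Vd = 666/136 ≈ 4.897 mcg/mL.
Before the 6th dose, 5 doses have been given. Superposition: Cmin = C₀·(f + f² + … + f^5).
≈ 4.897 × (0.2204 + 0.0486 + 0.0107 + 0.0024 + 0.0005) ≈ 4.897 × 0.2826 ≈ 1.384 mcg/mL.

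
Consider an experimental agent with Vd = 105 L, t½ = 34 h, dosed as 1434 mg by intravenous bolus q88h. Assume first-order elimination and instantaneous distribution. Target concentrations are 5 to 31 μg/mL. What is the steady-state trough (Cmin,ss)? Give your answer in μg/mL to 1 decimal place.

Over one 88-h interval, 88/34 ≈ 2.5882 half-lives elapse, leaving f ≈ 0.1663 of each dose.
Accumulation ratio R = 1/(1 − f) ≈ 1/0.8337 ≈ 1.1995.
Single-dose peak C₀ = D/Vd = 1434/105 ≈ 13.657 μg/mL.
Steady-state peak Cmax,ss = C₀·R ≈ 13.657 × 1.1995 ≈ 16.382 μg/mL.
Steady-state trough Cmin,ss = Cmax,ss·f ≈ 16.382 × 0.1663 ≈ 2.724 μg/mL.
Trough 2.7 μg/mL vs MEC 5 μg/mL: subtherapeutic.

2.7 μg/mL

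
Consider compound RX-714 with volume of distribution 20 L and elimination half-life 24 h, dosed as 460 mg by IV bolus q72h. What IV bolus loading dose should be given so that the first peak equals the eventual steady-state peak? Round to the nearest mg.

f = (1/2)^(72/24) ≈ 0.125000; accumulation ratio R = 1/(1−f) ≈ 1.14286.
Loading dose to hit Cmax,ss on first dose: D_load = D_maint·R ≈ 460 × 1.14286 ≈ 525.72 mg.

526 mg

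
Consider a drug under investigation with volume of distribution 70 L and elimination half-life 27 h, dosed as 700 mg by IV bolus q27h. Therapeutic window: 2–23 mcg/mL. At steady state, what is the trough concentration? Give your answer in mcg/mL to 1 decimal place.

τ = 27 h = 1 half-life, so f = (1/2)^1 = 0.5.
At steady state, R = 1/(1 − 0.5) = 2/1.
Single-dose peak C₀ = D/Vd = 700/70 = 10 mcg/mL.
Steady-state peak Cmax,ss = C₀·R = 10 × 2/1 ≈ 20.000 mcg/mL.
Steady-state trough Cmin,ss = Cmax,ss·f ≈ 20.000 × 0.5 ≈ 10.000 mcg/mL.
Trough 10.0 mcg/mL vs MEC 2 mcg/mL: adequate.

10.0 mcg/mL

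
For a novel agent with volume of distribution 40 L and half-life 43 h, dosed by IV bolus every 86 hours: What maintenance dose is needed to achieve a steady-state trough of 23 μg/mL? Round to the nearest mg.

τ/t½ = 86/43 ≈ 2, so f = (1/2)^(86/43) ≈ 0.250000.
Cmin,ss = (D/Vd)·f/(1−f), so D = Cmin,ss·Vd·(1−f)/f.
D = 23 × 40 × (1−f)/f ≈ 23 × 40 × 3.00000 ≈ 2760.00 mg.

2760 mg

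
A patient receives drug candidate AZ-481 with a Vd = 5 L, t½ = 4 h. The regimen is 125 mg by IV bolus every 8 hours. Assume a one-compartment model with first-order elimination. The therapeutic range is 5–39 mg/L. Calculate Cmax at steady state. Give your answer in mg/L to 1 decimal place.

τ = 8 h = 2 half-lives, so f = (1/2)^2 = 0.25.
Accumulation ratio R = 1/(1 − f) = 1/0.75 = 4/3.
Single-dose peak C₀ = D/Vd = 125/5 = 25 mg/L.
Steady-state peak Cmax,ss = C₀·R = 25 × 4/3 ≈ 33.333 mg/L.
Peak 33.3 mg/L vs MTC 39 mg/L: below toxic threshold.

33.3 mg/L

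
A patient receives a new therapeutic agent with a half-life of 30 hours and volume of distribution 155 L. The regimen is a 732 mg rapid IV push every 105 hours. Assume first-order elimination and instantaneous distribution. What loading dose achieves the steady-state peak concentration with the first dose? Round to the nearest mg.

f = (1/2)^(105/30) ≈ 0.088388; accumulation ratio R = 1/(1−f) ≈ 1.09696.
Loading dose to hit Cmax,ss on first dose: D_load = D_maint·R ≈ 732 × 1.09696 ≈ 802.97 mg.

803 mg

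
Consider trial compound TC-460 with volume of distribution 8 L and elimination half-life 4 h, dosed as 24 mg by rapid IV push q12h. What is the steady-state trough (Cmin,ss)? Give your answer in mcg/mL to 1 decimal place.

τ = 12 h = 3 half-lives, so f = (1/2)^3 = 0.125.
Accumulation ratio R = 1/(1 − f) = 1/0.875 = 8/7.
Single-dose peak C₀ = D/Vd = 24/8 = 3 mcg/mL.
Steady-state peak Cmax,ss = C₀·R = 3 × 8/7 ≈ 3.429 mcg/mL.
Steady-state trough Cmin,ss = Cmax,ss·f ≈ 3.429 × 0.125 ≈ 0.429 mcg/mL.

0.4 mcg/mL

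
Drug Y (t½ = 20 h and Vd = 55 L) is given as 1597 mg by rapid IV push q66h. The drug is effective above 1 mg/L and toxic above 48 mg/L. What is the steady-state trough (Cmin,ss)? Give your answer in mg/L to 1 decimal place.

k = ln2/t½ = ln2/20 ≈ 0.034657 h⁻¹; fraction remaining f = e^(−kτ) = e^(−0.034657×66) ≈ 0.1015.
At steady state, accumulation factor R = 1/(1 − e^(−kτ)) ≈ 1.1130.
Single-dose peak C₀ = D/Vd = 1597/55 ≈ 29.036 mg/L.
Cmax,ss = C₀/(1 − f) ≈ 29.036/0.8985 ≈ 32.316 mg/L.
One interval later, Cmin,ss = Cmax,ss·e^(−kτ) ≈ 32.316 × 0.1015 ≈ 3.280 mg/L.
Trough 3.3 mg/L vs MEC 1 mg/L: adequate.

3.3 mg/L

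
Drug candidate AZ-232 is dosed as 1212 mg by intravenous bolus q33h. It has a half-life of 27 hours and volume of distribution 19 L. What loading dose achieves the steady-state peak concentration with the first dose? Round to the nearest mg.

f = (1/2)^(33/27) ≈ 0.428622; accumulation ratio R = 1/(1−f) ≈ 1.75015.
Loading dose to hit Cmax,ss on first dose: D_load = D_maint·R ≈ 1212 × 1.75015 ≈ 2121.18 mg.

2121 mg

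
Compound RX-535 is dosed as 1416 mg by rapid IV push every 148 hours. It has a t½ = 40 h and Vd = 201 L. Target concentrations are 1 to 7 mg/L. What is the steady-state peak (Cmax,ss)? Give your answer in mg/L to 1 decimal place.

k = ln2/t½ = ln2/40 ≈ 0.017329 h⁻¹; fraction remaining f = e^(−kτ) = e^(−0.017329×148) ≈ 0.0769.
Accumulation ratio R = 1/(1 − f) ≈ 1/0.9231 ≈ 1.0833.
Single-dose peak C₀ = D/Vd = 1416/201 ≈ 7.045 mg/L.
Steady-state peak Cmax,ss = C₀·R ≈ 7.045 × 1.0833 ≈ 7.632 mg/L.
Peak 7.6 mg/L vs MTC 7 mg/L: exceeds toxic threshold.

7.6 mg/L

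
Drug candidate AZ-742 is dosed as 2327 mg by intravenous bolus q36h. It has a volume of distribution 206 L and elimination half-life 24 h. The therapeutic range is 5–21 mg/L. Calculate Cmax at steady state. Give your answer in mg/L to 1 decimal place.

17.5 mg/L

k = ln2/t½ = ln2/24 ≈ 0.028881 h⁻¹; fraction remaining f = e^(−kτ) = e^(−0.028881×36) ≈ 0.3536.
At steady state, accumulation factor R = 1/(1 − e^(−kτ)) ≈ 1.5470.
Single-dose peak C₀ = D/Vd = 2327/206 ≈ 11.296 mg/L.
Cmax,ss = C₀/(1 − f) ≈ 11.296/0.6464 ≈ 17.475 mg/L.
Peak 17.5 mg/L vs MTC 21 mg/L: below toxic threshold.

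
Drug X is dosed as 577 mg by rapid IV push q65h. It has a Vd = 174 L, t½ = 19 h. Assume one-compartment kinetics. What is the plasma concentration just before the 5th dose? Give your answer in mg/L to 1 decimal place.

0.3 mg/L

f = (1/2)^(τ/t½) = (1/2)^(65/19) ≈ 0.0934.
C₀ = D/Vd = 577/174 ≈ 3.316 mg/L.
Before the 5th dose, 4 doses have been given. Superposition: Cmin = C₀·(f + f² + … + f^4).
≈ 3.316 × (0.0934 + 0.0087 + 0.0008 + 0.0001) ≈ 3.316 × 0.1030 ≈ 0.342 mg/L.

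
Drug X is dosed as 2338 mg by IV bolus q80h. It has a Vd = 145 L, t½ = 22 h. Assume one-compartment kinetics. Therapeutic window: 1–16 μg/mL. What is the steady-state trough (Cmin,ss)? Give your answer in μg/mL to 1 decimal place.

1.4 μg/mL

k = ln2/t½ = ln2/22 ≈ 0.031507 h⁻¹; fraction remaining f = e^(−kτ) = e^(−0.031507×80) ≈ 0.0804.
Accumulation ratio R = 1/(1 − f) ≈ 1/0.9196 ≈ 1.0874.
Single-dose peak C₀ = D/Vd = 2338/145 ≈ 16.124 μg/mL.
Cmax,ss = C₀/(1 − f) ≈ 16.124/0.9196 ≈ 17.534 μg/mL.
One interval later, Cmin,ss = Cmax,ss·e^(−kτ) ≈ 17.534 × 0.0804 ≈ 1.410 μg/mL.
Trough 1.4 μg/mL vs MEC 1 μg/mL: adequate.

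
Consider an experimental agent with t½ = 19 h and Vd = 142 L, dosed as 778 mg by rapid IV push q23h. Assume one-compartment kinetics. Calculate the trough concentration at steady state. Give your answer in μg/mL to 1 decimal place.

τ/t½ = 23/19 ≈ 1.2105, so fraction remaining f = (1/2)^(23/19) ≈ 0.4321.
Single-dose peak C₀ = D/Vd = 778/142 ≈ 5.479 μg/mL.
Steady-state trough Cmin,ss = C₀·f/(1−f) ≈ 5.479 × 0.4321/0.5679 ≈ 4.169 μg/mL.

4.2 μg/mL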